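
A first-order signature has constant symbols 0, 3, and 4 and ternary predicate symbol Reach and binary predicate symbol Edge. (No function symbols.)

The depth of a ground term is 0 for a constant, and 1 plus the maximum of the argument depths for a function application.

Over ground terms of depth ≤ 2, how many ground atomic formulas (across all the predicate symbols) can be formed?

First count ground terms of depth ≤ 2.
With no function symbols every ground term is a constant, so there are exactly 3 ground terms at every depth bound.
N_0 = 3
N_1 = 3
N_2 = 3
Explicitly: 0, 3, 4.
So |H| = 3.
For each predicate symbol, the number of ground atoms is |H| raised to its arity; summing:
  Reach: 3^3 = 27;  Edge: 3^2 = 9
Total ground atoms: 27 + 9 = 36.

36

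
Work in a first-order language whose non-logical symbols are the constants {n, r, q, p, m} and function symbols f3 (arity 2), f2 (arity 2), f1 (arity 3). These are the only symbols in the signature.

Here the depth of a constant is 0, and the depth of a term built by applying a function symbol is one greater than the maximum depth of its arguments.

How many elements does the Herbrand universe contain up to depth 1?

Let N_k = |{terms of depth ≤ k}|. Then N_0 = 5 and N_k = 5 + N_{k-1}^2 + N_{k-1}^2 + N_{k-1}^3 for k ≥ 1 (one summand per function symbol, arity giving the exponent).
N_0 = 5
N_1 = 5 + 5^2 + 5^2 + 5^3 = 180

180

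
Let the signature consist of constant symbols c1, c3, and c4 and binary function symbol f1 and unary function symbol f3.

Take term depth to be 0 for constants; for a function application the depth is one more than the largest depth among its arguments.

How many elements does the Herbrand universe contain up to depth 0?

Let N_k count ground terms of depth at most k. Each non-constant term of depth ≤ k is some function symbol applied to depth-≤(k−1) arguments, giving N_k = 3 + N_{k-1}^2 + N_{k-1}.
N_0 = 3

3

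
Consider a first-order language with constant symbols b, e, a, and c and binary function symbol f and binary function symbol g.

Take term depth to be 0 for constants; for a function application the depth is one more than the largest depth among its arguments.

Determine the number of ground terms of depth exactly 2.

Let N_k = |{terms of depth ≤ k}|. Then N_0 = 4 and N_k = 4 + N_{k-1}^2 + N_{k-1}^2 for k ≥ 1 (one summand per function symbol, arity giving the exponent).
N_0 = 4
N_1 = 4 + 4^2 + 4^2 = 36
N_2 = 4 + 36^2 + 36^2 = 2596
Terms of depth exactly 2: N_2 − N_1 = 2596 − 36 = 2560.

2560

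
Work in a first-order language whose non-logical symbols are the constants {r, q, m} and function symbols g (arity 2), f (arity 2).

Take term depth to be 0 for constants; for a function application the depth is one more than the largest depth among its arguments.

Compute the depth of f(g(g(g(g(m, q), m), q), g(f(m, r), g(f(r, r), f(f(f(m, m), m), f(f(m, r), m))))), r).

depth(g(m, q)) = 1 + max(0, 0) = 1
depth(g(g(m, q), m)) = 1 + max(1, 0) = 2
depth(g(g(g(m, q), m), q)) = 1 + max(2, 0) = 3
depth(f(m, r)) = 1 + max(0, 0) = 1
depth(f(r, r)) = 1 + max(0, 0) = 1
depth(f(m, m)) = 1 + max(0, 0) = 1
depth(f(f(m, m), m)) = 1 + max(1, 0) = 2
depth(f(f(m, r), m)) = 1 + max(1, 0) = 2
depth(f(f(f(m, m), m), f(f(m, r), m))) = 1 + max(2, 2) = 3
depth(g(f(r, r), f(f(f(m, m), m), f(f(m, r), m)))) = 1 + max(1, 3) = 4
depth(g(f(m, r), g(f(r, r), f(f(f(m, m), m), f(f(m, r), m))))) = 1 + max(1, 4) = 5
depth(g(g(g(g(m, q), m), q), g(f(m, r), g(f(r, r), f(f(f(m, m), m), f(f(m, r), m)))))) = 1 + max(3, 5) = 6
depth(f(g(g(g(g(m, q), m), q), g(f(m, r), g(f(r, r), f(f(f(m, m), m), f(f(m, r), m))))), r)) = 1 + max(6, 0) = 7

7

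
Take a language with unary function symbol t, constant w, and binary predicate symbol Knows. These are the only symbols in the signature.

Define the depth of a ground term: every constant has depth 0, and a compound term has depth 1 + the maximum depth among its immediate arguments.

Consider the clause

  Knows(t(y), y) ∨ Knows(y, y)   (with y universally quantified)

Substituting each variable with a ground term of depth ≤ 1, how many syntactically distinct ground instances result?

2

Ground terms of depth ≤ 1:
  Write N_k for the number of ground terms of depth ≤ k. A term of depth ≤ k is either a constant or a function symbol applied to arguments of depth ≤ k−1, so N_k = 1 + N_{k-1}.
  N_0 = 1
  N_1 = 1 + 1 = 2
  Explicitly: w, t(w).
So there are 2 ground terms available for substitution.
The variable y ranges independently over the available ground terms, and distinct assignments produce distinct instances.
Number of ground instances = 2.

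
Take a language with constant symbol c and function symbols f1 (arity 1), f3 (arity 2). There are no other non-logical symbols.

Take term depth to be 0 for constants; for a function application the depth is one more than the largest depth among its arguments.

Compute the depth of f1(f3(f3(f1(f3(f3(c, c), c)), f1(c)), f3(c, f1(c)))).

depth(f3(c, c)) = 1 + max(0, 0) = 1
depth(f3(f3(c, c), c)) = 1 + max(1, 0) = 2
depth(f1(f3(f3(c, c), c))) = 1 + depth(f3(f3(c, c), c)) = 1 + 2 = 3
depth(f1(c)) = 1 + depth(c) = 1 + 0 = 1
depth(f3(f1(f3(f3(c, c), c)), f1(c))) = 1 + max(3, 1) = 4
depth(f3(c, f1(c))) = 1 + max(0, 1) = 2
depth(f3(f3(f1(f3(f3(c, c), c)), f1(c)), f3(c, f1(c)))) = 1 + max(4, 2) = 5
depth(f1(f3(f3(f1(f3(f3(c, c), c)), f1(c)), f3(c, f1(c))))) = 1 + depth(f3(f3(f1(f3(f3(c, c), c)), f1(c)), f3(c, f1(c)))) = 1 + 5 = 6

6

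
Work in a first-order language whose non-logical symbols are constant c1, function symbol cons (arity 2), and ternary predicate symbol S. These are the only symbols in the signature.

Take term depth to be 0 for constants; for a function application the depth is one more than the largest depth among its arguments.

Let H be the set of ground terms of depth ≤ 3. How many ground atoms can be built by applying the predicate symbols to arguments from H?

First count ground terms of depth ≤ 3.
Write N_k for the number of ground terms of depth ≤ k. A term of depth ≤ k is either a constant or a function symbol applied to arguments of depth ≤ k−1, so N_k = 1 + N_{k-1}^2.
N_0 = 1
N_1 = 1 + 1^2 = 2
N_2 = 1 + 2^2 = 5
N_3 = 1 + 5^2 = 26
So |H| = 26.
Ground atoms are formed by filling each argument slot of a predicate with a term from H, so an r-ary predicate gives |H|^r atoms:
  S: 26^3 = 17576
Total ground atoms: 17576.

17576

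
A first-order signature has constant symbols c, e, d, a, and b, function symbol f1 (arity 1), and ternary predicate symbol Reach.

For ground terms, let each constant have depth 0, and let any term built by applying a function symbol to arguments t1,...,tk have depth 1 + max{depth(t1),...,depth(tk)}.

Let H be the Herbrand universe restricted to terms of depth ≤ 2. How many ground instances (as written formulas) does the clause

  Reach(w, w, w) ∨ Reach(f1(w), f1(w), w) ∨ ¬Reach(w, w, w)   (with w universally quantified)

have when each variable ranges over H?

15

Ground terms of depth ≤ 2:
  Write N_k for the number of ground terms of depth ≤ k. A term of depth ≤ k is either a constant or a function symbol applied to arguments of depth ≤ k−1, so N_k = 5 + N_{k-1}.
  N_0 = 5
  N_1 = 5 + 5 = 10
  N_2 = 5 + 10 = 15
So there are 15 ground terms available for substitution.
The variable w ranges independently over the available ground terms, and distinct assignments produce distinct instances.
Number of ground instances = 15.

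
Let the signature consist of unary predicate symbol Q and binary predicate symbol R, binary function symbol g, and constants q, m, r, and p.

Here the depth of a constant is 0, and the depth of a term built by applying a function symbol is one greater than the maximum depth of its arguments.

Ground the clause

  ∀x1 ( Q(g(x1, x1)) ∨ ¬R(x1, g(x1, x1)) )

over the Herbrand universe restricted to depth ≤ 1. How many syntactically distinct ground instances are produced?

20

Ground terms of depth ≤ 1:
  Let N_k count ground terms of depth at most k. Each non-constant term of depth ≤ k is some function symbol applied to depth-≤(k−1) arguments, giving N_k = 4 + N_{k-1}^2.
  N_0 = 4
  N_1 = 4 + 4^2 = 20
So there are 20 ground terms available for substitution.
The variable x1 ranges independently over the available ground terms, and distinct assignments produce distinct instances.
Number of ground instances = 20.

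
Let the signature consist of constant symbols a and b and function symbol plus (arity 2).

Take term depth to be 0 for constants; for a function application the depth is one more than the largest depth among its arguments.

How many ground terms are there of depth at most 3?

If N_k denotes the number of depth-≤k ground terms, the 2 constants give N_0 = 2, and each function symbol of arity r contributes N_{k-1}^r new terms at level k: N_k = 2 + N_{k-1}^2.
N_0 = 2
N_1 = 2 + 2^2 = 6
N_2 = 2 + 6^2 = 38
N_3 = 2 + 38^2 = 1446

1446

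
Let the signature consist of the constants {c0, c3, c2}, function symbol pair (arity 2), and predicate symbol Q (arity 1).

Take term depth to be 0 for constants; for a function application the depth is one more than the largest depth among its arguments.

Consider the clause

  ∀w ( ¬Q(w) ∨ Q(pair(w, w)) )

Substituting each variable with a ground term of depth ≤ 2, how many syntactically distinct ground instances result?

147

Ground terms of depth ≤ 2:
  Let N_k count ground terms of depth at most k. Each non-constant term of depth ≤ k is some function symbol applied to depth-≤(k−1) arguments, giving N_k = 3 + N_{k-1}^2.
  N_0 = 3
  N_1 = 3 + 3^2 = 12
  N_2 = 3 + 12^2 = 147
So there are 147 ground terms available for substitution.
The variable w ranges independently over the available ground terms, and distinct assignments produce distinct instances.
Number of ground instances = 147.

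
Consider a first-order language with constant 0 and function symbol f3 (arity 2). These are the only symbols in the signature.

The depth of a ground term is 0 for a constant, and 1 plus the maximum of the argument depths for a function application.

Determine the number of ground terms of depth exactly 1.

1

Count level by level. With function symbols f3/2, the terms of depth ≤ k are the 1 constant together with each function applied to depth-≤(k−1) tuples, so N_k = 1 + N_{k-1}^2.
N_0 = 1
N_1 = 1 + 1^2 = 2
Terms of depth exactly 1: N_1 − N_0 = 2 − 1 = 1.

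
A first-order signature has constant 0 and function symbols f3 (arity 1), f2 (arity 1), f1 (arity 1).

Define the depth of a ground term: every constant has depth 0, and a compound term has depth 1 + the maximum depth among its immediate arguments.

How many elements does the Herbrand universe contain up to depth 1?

Count level by level. With function symbols f3/1, f2/1, f1/1, the terms of depth ≤ k are the 1 constant together with each function applied to depth-≤(k−1) tuples, so N_k = 1 + N_{k-1} + N_{k-1} + N_{k-1}.
N_0 = 1
N_1 = 1 + 1 + 1 + 1 = 4
Explicitly: 0, f3(0), f2(0), f1(0).

4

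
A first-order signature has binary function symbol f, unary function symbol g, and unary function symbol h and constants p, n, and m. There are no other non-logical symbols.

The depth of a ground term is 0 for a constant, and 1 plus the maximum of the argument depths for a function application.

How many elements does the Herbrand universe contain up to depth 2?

363

Let N_k = |{terms of depth ≤ k}|. Then N_0 = 3 and N_k = 3 + N_{k-1}^2 + N_{k-1} + N_{k-1} for k ≥ 1 (one summand per function symbol, arity giving the exponent).
N_0 = 3
N_1 = 3 + 3^2 + 3 + 3 = 18
N_2 = 3 + 18^2 + 18 + 18 = 363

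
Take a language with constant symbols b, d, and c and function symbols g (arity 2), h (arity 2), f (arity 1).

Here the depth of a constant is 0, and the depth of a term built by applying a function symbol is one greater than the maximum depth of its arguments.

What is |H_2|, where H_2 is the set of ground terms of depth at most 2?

Count level by level. With function symbols g/2, h/2, f/1, the terms of depth ≤ k are the 3 constants together with each function applied to depth-≤(k−1) tuples, so N_k = 3 + N_{k-1}^2 + N_{k-1}^2 + N_{k-1}.
N_0 = 3
N_1 = 3 + 3^2 + 3^2 + 3 = 24
N_2 = 3 + 24^2 + 24^2 + 24 = 1179

1179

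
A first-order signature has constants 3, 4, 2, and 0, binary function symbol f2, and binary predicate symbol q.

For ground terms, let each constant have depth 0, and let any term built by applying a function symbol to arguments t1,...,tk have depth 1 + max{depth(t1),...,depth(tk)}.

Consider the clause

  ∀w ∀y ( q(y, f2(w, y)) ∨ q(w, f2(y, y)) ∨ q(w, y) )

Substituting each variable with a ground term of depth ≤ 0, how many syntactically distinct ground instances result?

16

Ground terms of depth ≤ 0:
  Write N_k for the number of ground terms of depth ≤ k. A term of depth ≤ k is either a constant or a function symbol applied to arguments of depth ≤ k−1, so N_k = 4 + N_{k-1}^2.
  N_0 = 4
So there are 4 ground terms available for substitution.
Each of w, y ranges independently over the available ground terms, and distinct assignments produce distinct instances.
Number of ground instances = 4^2 = 16.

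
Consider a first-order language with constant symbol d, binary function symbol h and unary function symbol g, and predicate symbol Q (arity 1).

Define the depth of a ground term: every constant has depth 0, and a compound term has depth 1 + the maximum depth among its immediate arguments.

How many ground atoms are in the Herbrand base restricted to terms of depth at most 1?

First count ground terms of depth ≤ 1.
If N_k denotes the number of depth-≤k ground terms, the 1 constant gives N_0 = 1, and each function symbol of arity r contributes N_{k-1}^r new terms at level k: N_k = 1 + N_{k-1}^2 + N_{k-1}.
N_0 = 1
N_1 = 1 + 1^2 + 1 = 3
So |H| = 3.
Ground atoms are formed by filling each argument slot of a predicate with a term from H, so an r-ary predicate gives |H|^r atoms:
  Q: 3
Total ground atoms: 3.

3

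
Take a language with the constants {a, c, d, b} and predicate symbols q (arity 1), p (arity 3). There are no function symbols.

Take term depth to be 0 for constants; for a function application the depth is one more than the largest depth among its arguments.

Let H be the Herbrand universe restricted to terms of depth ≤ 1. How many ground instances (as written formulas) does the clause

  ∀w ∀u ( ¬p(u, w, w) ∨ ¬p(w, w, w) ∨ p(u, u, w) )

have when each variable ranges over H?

Ground terms of depth ≤ 1:
  With no function symbols every ground term is a constant, so there are exactly 4 ground terms at every depth bound.
  N_0 = 4
  N_1 = 4
  Explicitly: a, c, d, b.
So there are 4 ground terms available for substitution.
The clause has 2 distinct variables (w, u), each appearing in the body. In the free term algebra distinct substitutions yield syntactically distinct ground instances.
Number of ground instances = 4^2 = 16.

16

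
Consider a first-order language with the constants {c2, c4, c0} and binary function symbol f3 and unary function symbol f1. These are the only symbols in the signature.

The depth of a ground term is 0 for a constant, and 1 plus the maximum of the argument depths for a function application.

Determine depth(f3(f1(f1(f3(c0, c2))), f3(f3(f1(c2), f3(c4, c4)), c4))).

depth(f3(c0, c2)) = 1 + max(0, 0) = 1
depth(f1(f3(c0, c2))) = 1 + depth(f3(c0, c2)) = 1 + 1 = 2
depth(f1(f1(f3(c0, c2)))) = 1 + depth(f1(f3(c0, c2))) = 1 + 2 = 3
depth(f1(c2)) = 1 + depth(c2) = 1 + 0 = 1
depth(f3(c4, c4)) = 1 + max(0, 0) = 1
depth(f3(f1(c2), f3(c4, c4))) = 1 + max(1, 1) = 2
depth(f3(f3(f1(c2), f3(c4, c4)), c4)) = 1 + max(2, 0) = 3
depth(f3(f1(f1(f3(c0, c2))), f3(f3(f1(c2), f3(c4, c4)), c4))) = 1 + max(3, 3) = 4

4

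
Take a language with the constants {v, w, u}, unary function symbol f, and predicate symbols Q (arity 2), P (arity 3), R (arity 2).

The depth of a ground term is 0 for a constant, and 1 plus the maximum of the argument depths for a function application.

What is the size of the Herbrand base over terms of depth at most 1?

First count ground terms of depth ≤ 1.
Count level by level. With function symbols f/1, the terms of depth ≤ k are the 3 constants together with each function applied to depth-≤(k−1) tuples, so N_k = 3 + N_{k-1}.
N_0 = 3
N_1 = 3 + 3 = 6
Explicitly: v, w, u, f(v), f(w), f(u).
So |H| = 6.
A ground atom is a predicate applied to a tuple of terms from H, so the count is the sum over predicates of |H|^arity:
  Q: 6^2 = 36;  P: 6^3 = 216;  R: 6^2 = 36
Total ground atoms: 36 + 216 + 36 = 288.

288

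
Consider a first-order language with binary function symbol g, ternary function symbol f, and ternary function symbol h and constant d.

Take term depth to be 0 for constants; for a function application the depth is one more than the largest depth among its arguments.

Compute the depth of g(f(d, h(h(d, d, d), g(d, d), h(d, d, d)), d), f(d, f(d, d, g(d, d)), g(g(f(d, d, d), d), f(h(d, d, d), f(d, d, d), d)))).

5

depth(h(d, d, d)) = 1 + max(0, 0, 0) = 1
depth(g(d, d)) = 1 + max(0, 0) = 1
depth(h(h(d, d, d), g(d, d), h(d, d, d))) = 1 + max(1, 1, 1) = 2
depth(f(d, h(h(d, d, d), g(d, d), h(d, d, d)), d)) = 1 + max(0, 2, 0) = 3
depth(f(d, d, g(d, d))) = 1 + max(0, 0, 1) = 2
depth(f(d, d, d)) = 1 + max(0, 0, 0) = 1
depth(g(f(d, d, d), d)) = 1 + max(1, 0) = 2
depth(f(h(d, d, d), f(d, d, d), d)) = 1 + max(1, 1, 0) = 2
depth(g(g(f(d, d, d), d), f(h(d, d, d), f(d, d, d), d))) = 1 + max(2, 2) = 3
depth(f(d, f(d, d, g(d, d)), g(g(f(d, d, d), d), f(h(d, d, d), f(d, d, d), d)))) = 1 + max(0, 2, 3) = 4
depth(g(f(d, h(h(d, d, d), g(d, d), h(d, d, d)), d), f(d, f(d, d, g(d, d)), g(g(f(d, d, d), d), f(h(d, d, d), f(d, d, d), d))))) = 1 + max(3, 4) = 5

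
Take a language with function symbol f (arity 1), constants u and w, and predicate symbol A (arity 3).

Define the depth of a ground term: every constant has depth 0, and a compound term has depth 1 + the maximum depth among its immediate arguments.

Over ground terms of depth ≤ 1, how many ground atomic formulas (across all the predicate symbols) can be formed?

64

First count ground terms of depth ≤ 1.
Count level by level. With function symbols f/1, the terms of depth ≤ k are the 2 constants together with each function applied to depth-≤(k−1) tuples, so N_k = 2 + N_{k-1}.
N_0 = 2
N_1 = 2 + 2 = 4
Explicitly: u, w, f(u), f(w).
So |H| = 4.
For each predicate symbol, the number of ground atoms is |H| raised to its arity; summing:
  A: 4^3 = 64
Total ground atoms: 64.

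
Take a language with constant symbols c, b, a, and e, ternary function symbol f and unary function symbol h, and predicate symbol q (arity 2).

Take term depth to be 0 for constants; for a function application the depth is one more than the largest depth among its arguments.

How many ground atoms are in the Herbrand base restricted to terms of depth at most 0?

First count ground terms of depth ≤ 0.
If N_k denotes the number of depth-≤k ground terms, the 4 constants give N_0 = 4, and each function symbol of arity r contributes N_{k-1}^r new terms at level k: N_k = 4 + N_{k-1}^3 + N_{k-1}.
N_0 = 4
Explicitly: c, b, a, e.
So |H| = 4.
For each predicate symbol, the number of ground atoms is |H| raised to its arity; summing:
  q: 4^2 = 16
Total ground atoms: 16.

16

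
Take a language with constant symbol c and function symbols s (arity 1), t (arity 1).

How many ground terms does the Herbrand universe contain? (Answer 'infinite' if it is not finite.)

infinite

The signature has at least one function symbol (s, arity 1) and at least one constant (c).
Iterating s gives infinitely many distinct ground terms: c, s(c), s(s(c)), ...
So the Herbrand universe is infinite.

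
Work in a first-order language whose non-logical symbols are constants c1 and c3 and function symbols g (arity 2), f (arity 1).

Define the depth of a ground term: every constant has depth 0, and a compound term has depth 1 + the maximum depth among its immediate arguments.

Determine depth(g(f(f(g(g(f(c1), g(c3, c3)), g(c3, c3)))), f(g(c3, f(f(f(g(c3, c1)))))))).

7

depth(f(c1)) = 1 + depth(c1) = 1 + 0 = 1
depth(g(c3, c3)) = 1 + max(0, 0) = 1
depth(g(f(c1), g(c3, c3))) = 1 + max(1, 1) = 2
depth(g(g(f(c1), g(c3, c3)), g(c3, c3))) = 1 + max(2, 1) = 3
depth(f(g(g(f(c1), g(c3, c3)), g(c3, c3)))) = 1 + depth(g(g(f(c1), g(c3, c3)), g(c3, c3))) = 1 + 3 = 4
depth(f(f(g(g(f(c1), g(c3, c3)), g(c3, c3))))) = 1 + depth(f(g(g(f(c1), g(c3, c3)), g(c3, c3)))) = 1 + 4 = 5
depth(g(c3, c1)) = 1 + max(0, 0) = 1
depth(f(g(c3, c1))) = 1 + depth(g(c3, c1)) = 1 + 1 = 2
depth(f(f(g(c3, c1)))) = 1 + depth(f(g(c3, c1))) = 1 + 2 = 3
depth(f(f(f(g(c3, c1))))) = 1 + depth(f(f(g(c3, c1)))) = 1 + 3 = 4
depth(g(c3, f(f(f(g(c3, c1)))))) = 1 + max(0, 4) = 5
depth(f(g(c3, f(f(f(g(c3, c1))))))) = 1 + depth(g(c3, f(f(f(g(c3, c1)))))) = 1 + 5 = 6
depth(g(f(f(g(g(f(c1), g(c3, c3)), g(c3, c3)))), f(g(c3, f(f(f(g(c3, c1)))))))) = 1 + max(5, 6) = 7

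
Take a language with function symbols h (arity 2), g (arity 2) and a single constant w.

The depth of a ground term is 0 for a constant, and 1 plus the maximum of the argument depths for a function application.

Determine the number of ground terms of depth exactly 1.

Write N_k for the number of ground terms of depth ≤ k. A term of depth ≤ k is either a constant or a function symbol applied to arguments of depth ≤ k−1, so N_k = 1 + N_{k-1}^2 + N_{k-1}^2.
N_0 = 1
N_1 = 1 + 1^2 + 1^2 = 3
Terms of depth exactly 1: N_1 − N_0 = 3 − 1 = 2.

2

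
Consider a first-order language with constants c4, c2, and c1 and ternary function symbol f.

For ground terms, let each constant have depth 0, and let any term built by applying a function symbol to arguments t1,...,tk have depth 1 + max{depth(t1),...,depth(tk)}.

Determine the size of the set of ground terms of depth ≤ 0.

3

Count level by level. With function symbols f/3, the terms of depth ≤ k are the 3 constants together with each function applied to depth-≤(k−1) tuples, so N_k = 3 + N_{k-1}^3.
N_0 = 3
Explicitly: c4, c2, c1.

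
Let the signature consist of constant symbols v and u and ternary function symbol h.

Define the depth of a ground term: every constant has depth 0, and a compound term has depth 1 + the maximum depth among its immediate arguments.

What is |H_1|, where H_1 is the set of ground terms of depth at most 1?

10

If N_k denotes the number of depth-≤k ground terms, the 2 constants give N_0 = 2, and each function symbol of arity r contributes N_{k-1}^r new terms at level k: N_k = 2 + N_{k-1}^3.
N_0 = 2
N_1 = 2 + 2^3 = 10
Explicitly: v, u, h(v, v, v), h(v, v, u), h(v, u, v), h(v, u, u), h(u, v, v), h(u, v, u), h(u, u, v), h(u, u, u).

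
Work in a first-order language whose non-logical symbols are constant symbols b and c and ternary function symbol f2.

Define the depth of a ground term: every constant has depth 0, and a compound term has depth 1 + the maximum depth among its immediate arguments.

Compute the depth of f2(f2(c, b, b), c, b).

depth(f2(c, b, b)) = 1 + max(0, 0, 0) = 1
depth(f2(f2(c, b, b), c, b)) = 1 + max(1, 0, 0) = 2

2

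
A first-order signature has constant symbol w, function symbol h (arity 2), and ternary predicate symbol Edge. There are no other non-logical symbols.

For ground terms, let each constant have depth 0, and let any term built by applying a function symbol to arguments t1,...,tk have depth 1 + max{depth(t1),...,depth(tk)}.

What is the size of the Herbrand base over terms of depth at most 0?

1

First count ground terms of depth ≤ 0.
Let N_k count ground terms of depth at most k. Each non-constant term of depth ≤ k is some function symbol applied to depth-≤(k−1) arguments, giving N_k = 1 + N_{k-1}^2.
N_0 = 1
Explicitly: w.
So |H| = 1.
For each predicate symbol, the number of ground atoms is |H| raised to its arity; summing:
  Edge: 1^3 = 1
Total ground atoms: 1.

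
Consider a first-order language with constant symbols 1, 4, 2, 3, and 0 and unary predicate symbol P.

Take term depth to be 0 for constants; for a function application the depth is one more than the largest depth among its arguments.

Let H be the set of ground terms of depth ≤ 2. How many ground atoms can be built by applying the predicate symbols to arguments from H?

5

First count ground terms of depth ≤ 2.
With no function symbols every ground term is a constant, so there are exactly 5 ground terms at every depth bound.
N_0 = 5
N_1 = 5
N_2 = 5
Explicitly: 1, 4, 2, 3, 0.
So |H| = 5.
For each predicate symbol, the number of ground atoms is |H| raised to its arity; summing:
  P: 5
Total ground atoms: 5.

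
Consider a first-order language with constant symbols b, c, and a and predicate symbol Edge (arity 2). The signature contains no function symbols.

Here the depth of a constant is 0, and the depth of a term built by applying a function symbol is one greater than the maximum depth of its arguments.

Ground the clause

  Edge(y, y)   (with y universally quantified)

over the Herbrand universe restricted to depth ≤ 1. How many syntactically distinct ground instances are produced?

Ground terms of depth ≤ 1:
  With no function symbols every ground term is a constant, so there are exactly 3 ground terms at every depth bound.
  N_0 = 3
  N_1 = 3
  Explicitly: b, c, a.
So there are 3 ground terms available for substitution.
The body mentions the single quantified variable y; since ground terms form a free algebra, no two substitutions collapse to the same formula.
Number of ground instances = 3.

3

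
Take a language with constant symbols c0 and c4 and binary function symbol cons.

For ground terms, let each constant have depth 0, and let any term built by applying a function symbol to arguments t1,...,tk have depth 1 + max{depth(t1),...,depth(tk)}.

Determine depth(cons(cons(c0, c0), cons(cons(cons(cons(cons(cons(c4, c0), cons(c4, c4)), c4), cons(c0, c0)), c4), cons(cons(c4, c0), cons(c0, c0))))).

depth(cons(c0, c0)) = 1 + max(0, 0) = 1
depth(cons(c4, c0)) = 1 + max(0, 0) = 1
depth(cons(c4, c4)) = 1 + max(0, 0) = 1
depth(cons(cons(c4, c0), cons(c4, c4))) = 1 + max(1, 1) = 2
depth(cons(cons(cons(c4, c0), cons(c4, c4)), c4)) = 1 + max(2, 0) = 3
depth(cons(cons(cons(cons(c4, c0), cons(c4, c4)), c4), cons(c0, c0))) = 1 + max(3, 1) = 4
depth(cons(cons(cons(cons(cons(c4, c0), cons(c4, c4)), c4), cons(c0, c0)), c4)) = 1 + max(4, 0) = 5
depth(cons(cons(c4, c0), cons(c0, c0))) = 1 + max(1, 1) = 2
depth(cons(cons(cons(cons(cons(cons(c4, c0), cons(c4, c4)), c4), cons(c0, c0)), c4), cons(cons(c4, c0), cons(c0, c0)))) = 1 + max(5, 2) = 6
depth(cons(cons(c0, c0), cons(cons(cons(cons(cons(cons(c4, c0), cons(c4, c4)), c4), cons(c0, c0)), c4), cons(cons(c4, c0), cons(c0, c0))))) = 1 + max(1, 6) = 7

7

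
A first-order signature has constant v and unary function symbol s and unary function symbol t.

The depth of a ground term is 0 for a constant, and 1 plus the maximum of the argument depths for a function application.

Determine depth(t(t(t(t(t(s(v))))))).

depth(s(v)) = 1 + depth(v) = 1 + 0 = 1
depth(t(s(v))) = 1 + depth(s(v)) = 1 + 1 = 2
depth(t(t(s(v)))) = 1 + depth(t(s(v))) = 1 + 2 = 3
depth(t(t(t(s(v))))) = 1 + depth(t(t(s(v)))) = 1 + 3 = 4
depth(t(t(t(t(s(v)))))) = 1 + depth(t(t(t(s(v))))) = 1 + 4 = 5
depth(t(t(t(t(t(s(v))))))) = 1 + depth(t(t(t(t(s(v)))))) = 1 + 5 = 6

6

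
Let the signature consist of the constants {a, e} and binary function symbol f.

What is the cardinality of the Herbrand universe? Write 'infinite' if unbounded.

The signature has at least one function symbol (f, arity 2) and at least one constant (a).
Iterating f gives infinitely many distinct ground terms: a, f(a, a), f(f(a, a), f(a, a)), ...
So the Herbrand universe is infinite.

infinite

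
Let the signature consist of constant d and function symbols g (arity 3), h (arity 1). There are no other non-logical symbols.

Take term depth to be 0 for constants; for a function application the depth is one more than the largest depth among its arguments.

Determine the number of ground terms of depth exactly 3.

29792

Let N_k = |{terms of depth ≤ k}|. Then N_0 = 1 and N_k = 1 + N_{k-1}^3 + N_{k-1} for k ≥ 1 (one summand per function symbol, arity giving the exponent).
N_0 = 1
N_1 = 1 + 1^3 + 1 = 3
N_2 = 1 + 3^3 + 3 = 31
N_3 = 1 + 31^3 + 31 = 29823
Terms of depth exactly 3: N_3 − N_2 = 29823 − 31 = 29792.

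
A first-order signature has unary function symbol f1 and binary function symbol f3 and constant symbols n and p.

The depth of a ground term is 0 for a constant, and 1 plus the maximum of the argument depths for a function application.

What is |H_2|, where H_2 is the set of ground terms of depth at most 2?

74

If N_k denotes the number of depth-≤k ground terms, the 2 constants give N_0 = 2, and each function symbol of arity r contributes N_{k-1}^r new terms at level k: N_k = 2 + N_{k-1} + N_{k-1}^2.
N_0 = 2
N_1 = 2 + 2 + 2^2 = 8
N_2 = 2 + 8 + 8^2 = 74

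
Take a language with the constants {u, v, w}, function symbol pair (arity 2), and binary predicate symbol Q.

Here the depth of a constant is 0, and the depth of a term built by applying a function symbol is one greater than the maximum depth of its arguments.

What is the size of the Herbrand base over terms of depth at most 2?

First count ground terms of depth ≤ 2.
If N_k denotes the number of depth-≤k ground terms, the 3 constants give N_0 = 3, and each function symbol of arity r contributes N_{k-1}^r new terms at level k: N_k = 3 + N_{k-1}^2.
N_0 = 3
N_1 = 3 + 3^2 = 12
N_2 = 3 + 12^2 = 147
So |H| = 147.
For each predicate symbol, the number of ground atoms is |H| raised to its arity; summing:
  Q: 147^2 = 21609
Total ground atoms: 21609.

21609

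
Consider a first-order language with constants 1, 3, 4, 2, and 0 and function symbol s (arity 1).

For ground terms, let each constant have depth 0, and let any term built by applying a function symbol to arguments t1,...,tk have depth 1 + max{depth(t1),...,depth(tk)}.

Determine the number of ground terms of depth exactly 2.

Let N_k count ground terms of depth at most k. Each non-constant term of depth ≤ k is some function symbol applied to depth-≤(k−1) arguments, giving N_k = 5 + N_{k-1}.
N_0 = 5
N_1 = 5 + 5 = 10
N_2 = 5 + 10 = 15
Terms of depth exactly 2: N_2 − N_1 = 15 − 10 = 5.

5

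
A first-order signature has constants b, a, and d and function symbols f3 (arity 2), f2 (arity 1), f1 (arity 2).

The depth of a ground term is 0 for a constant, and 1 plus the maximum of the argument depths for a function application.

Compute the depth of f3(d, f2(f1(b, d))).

depth(f1(b, d)) = 1 + max(0, 0) = 1
depth(f2(f1(b, d))) = 1 + depth(f1(b, d)) = 1 + 1 = 2
depth(f3(d, f2(f1(b, d)))) = 1 + max(0, 2) = 3

3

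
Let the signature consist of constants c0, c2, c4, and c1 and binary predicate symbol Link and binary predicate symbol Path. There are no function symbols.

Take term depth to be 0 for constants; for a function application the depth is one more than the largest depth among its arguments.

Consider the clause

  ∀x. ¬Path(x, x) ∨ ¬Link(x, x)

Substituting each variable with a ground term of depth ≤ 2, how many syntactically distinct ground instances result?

Ground terms of depth ≤ 2:
  With no function symbols every ground term is a constant, so there are exactly 4 ground terms at every depth bound.
  N_0 = 4
  N_1 = 4
  N_2 = 4
  Explicitly: c0, c2, c4, c1.
So there are 4 ground terms available for substitution.
There is 1 variable to instantiate (x),  occurring in at least one literal, so different choices give different ground instances.
Number of ground instances = 4.

4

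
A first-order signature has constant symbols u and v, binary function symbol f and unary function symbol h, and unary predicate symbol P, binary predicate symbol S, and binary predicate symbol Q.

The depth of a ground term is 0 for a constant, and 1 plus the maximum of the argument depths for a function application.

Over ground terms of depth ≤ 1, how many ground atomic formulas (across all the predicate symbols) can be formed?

136

First count ground terms of depth ≤ 1.
Let N_k count ground terms of depth at most k. Each non-constant term of depth ≤ k is some function symbol applied to depth-≤(k−1) arguments, giving N_k = 2 + N_{k-1}^2 + N_{k-1}.
N_0 = 2
N_1 = 2 + 2^2 + 2 = 8
Explicitly: u, v, f(u, u), f(u, v), f(v, u), f(v, v), h(u), h(v).
So |H| = 8.
Ground atoms are formed by filling each argument slot of a predicate with a term from H, so an r-ary predicate gives |H|^r atoms:
  P: 8;  S: 8^2 = 64;  Q: 8^2 = 64
Total ground atoms: 8 + 64 + 64 = 136.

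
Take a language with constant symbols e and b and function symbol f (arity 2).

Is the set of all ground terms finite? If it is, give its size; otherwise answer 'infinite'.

infinite

The signature has at least one function symbol (f, arity 2) and at least one constant (e).
Iterating f gives infinitely many distinct ground terms: e, f(e, e), f(f(e, e), f(e, e)), ...
So the Herbrand universe is infinite.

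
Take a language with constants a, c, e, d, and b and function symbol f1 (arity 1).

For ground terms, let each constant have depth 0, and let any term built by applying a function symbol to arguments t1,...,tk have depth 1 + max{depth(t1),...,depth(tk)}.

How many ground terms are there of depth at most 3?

If N_k denotes the number of depth-≤k ground terms, the 5 constants give N_0 = 5, and each function symbol of arity r contributes N_{k-1}^r new terms at level k: N_k = 5 + N_{k-1}.
N_0 = 5
N_1 = 5 + 5 = 10
N_2 = 5 + 10 = 15
N_3 = 5 + 15 = 20

20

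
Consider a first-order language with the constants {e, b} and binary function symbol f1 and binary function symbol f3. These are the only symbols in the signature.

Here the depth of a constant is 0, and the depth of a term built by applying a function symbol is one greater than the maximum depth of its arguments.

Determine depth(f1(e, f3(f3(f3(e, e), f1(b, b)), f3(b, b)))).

depth(f3(e, e)) = 1 + max(0, 0) = 1
depth(f1(b, b)) = 1 + max(0, 0) = 1
depth(f3(f3(e, e), f1(b, b))) = 1 + max(1, 1) = 2
depth(f3(b, b)) = 1 + max(0, 0) = 1
depth(f3(f3(f3(e, e), f1(b, b)), f3(b, b))) = 1 + max(2, 1) = 3
depth(f1(e, f3(f3(f3(e, e), f1(b, b)), f3(b, b)))) = 1 + max(0, 3) = 4

4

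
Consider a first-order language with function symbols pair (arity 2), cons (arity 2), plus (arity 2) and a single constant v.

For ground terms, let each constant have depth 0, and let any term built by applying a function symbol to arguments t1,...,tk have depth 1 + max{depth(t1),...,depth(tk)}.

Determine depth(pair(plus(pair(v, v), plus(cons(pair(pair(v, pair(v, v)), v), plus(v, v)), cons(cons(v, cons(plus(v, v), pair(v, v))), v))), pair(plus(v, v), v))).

7

depth(pair(v, v)) = 1 + max(0, 0) = 1
depth(pair(v, pair(v, v))) = 1 + max(0, 1) = 2
depth(pair(pair(v, pair(v, v)), v)) = 1 + max(2, 0) = 3
depth(plus(v, v)) = 1 + max(0, 0) = 1
depth(cons(pair(pair(v, pair(v, v)), v), plus(v, v))) = 1 + max(3, 1) = 4
depth(cons(plus(v, v), pair(v, v))) = 1 + max(1, 1) = 2
depth(cons(v, cons(plus(v, v), pair(v, v)))) = 1 + max(0, 2) = 3
depth(cons(cons(v, cons(plus(v, v), pair(v, v))), v)) = 1 + max(3, 0) = 4
depth(plus(cons(pair(pair(v, pair(v, v)), v), plus(v, v)), cons(cons(v, cons(plus(v, v), pair(v, v))), v))) = 1 + max(4, 4) = 5
depth(plus(pair(v, v), plus(cons(pair(pair(v, pair(v, v)), v), plus(v, v)), cons(cons(v, cons(plus(v, v), pair(v, v))), v)))) = 1 + max(1, 5) = 6
depth(pair(plus(v, v), v)) = 1 + max(1, 0) = 2
depth(pair(plus(pair(v, v), plus(cons(pair(pair(v, pair(v, v)), v), plus(v, v)), cons(cons(v, cons(plus(v, v), pair(v, v))), v))), pair(plus(v, v), v))) = 1 + max(6, 2) = 7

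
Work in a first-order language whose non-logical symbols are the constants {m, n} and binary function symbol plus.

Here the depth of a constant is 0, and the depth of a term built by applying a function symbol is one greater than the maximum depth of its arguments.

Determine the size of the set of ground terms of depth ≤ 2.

38

Let N_k count ground terms of depth at most k. Each non-constant term of depth ≤ k is some function symbol applied to depth-≤(k−1) arguments, giving N_k = 2 + N_{k-1}^2.
N_0 = 2
N_1 = 2 + 2^2 = 6
N_2 = 2 + 6^2 = 38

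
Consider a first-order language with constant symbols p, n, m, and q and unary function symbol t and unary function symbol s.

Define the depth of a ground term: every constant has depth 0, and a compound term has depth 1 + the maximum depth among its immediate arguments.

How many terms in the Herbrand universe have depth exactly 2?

16

Count level by level. With function symbols t/1, s/1, the terms of depth ≤ k are the 4 constants together with each function applied to depth-≤(k−1) tuples, so N_k = 4 + N_{k-1} + N_{k-1}.
N_0 = 4
N_1 = 4 + 4 + 4 = 12
N_2 = 4 + 12 + 12 = 28
Terms of depth exactly 2: N_2 − N_1 = 28 − 12 = 16.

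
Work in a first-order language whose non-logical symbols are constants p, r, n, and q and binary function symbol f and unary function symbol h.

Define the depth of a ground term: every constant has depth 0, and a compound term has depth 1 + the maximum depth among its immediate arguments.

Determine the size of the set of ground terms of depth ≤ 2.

Count level by level. With function symbols f/2, h/1, the terms of depth ≤ k are the 4 constants together with each function applied to depth-≤(k−1) tuples, so N_k = 4 + N_{k-1}^2 + N_{k-1}.
N_0 = 4
N_1 = 4 + 4^2 + 4 = 24
N_2 = 4 + 24^2 + 24 = 604

604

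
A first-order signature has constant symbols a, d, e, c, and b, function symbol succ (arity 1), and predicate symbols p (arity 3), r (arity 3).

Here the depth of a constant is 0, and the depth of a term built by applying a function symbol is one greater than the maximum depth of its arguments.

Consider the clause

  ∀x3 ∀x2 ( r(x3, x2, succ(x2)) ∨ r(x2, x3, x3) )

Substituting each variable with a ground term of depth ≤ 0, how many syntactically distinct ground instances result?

25

Ground terms of depth ≤ 0:
  Count level by level. With function symbols succ/1, the terms of depth ≤ k are the 5 constants together with each function applied to depth-≤(k−1) tuples, so N_k = 5 + N_{k-1}.
  N_0 = 5
  Explicitly: a, d, e, c, b.
So there are 5 ground terms available for substitution.
Each of x3, x2 ranges independently over the available ground terms, and distinct assignments produce distinct instances.
Number of ground instances = 5^2 = 25.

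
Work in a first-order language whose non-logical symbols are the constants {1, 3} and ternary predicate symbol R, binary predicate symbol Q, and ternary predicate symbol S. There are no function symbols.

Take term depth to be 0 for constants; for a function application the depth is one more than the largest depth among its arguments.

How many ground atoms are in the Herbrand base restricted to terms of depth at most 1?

First count ground terms of depth ≤ 1.
With no function symbols every ground term is a constant, so there are exactly 2 ground terms at every depth bound.
N_0 = 2
N_1 = 2
So |H| = 2.
Ground atoms are formed by filling each argument slot of a predicate with a term from H, so an r-ary predicate gives |H|^r atoms:
  R: 2^3 = 8;  Q: 2^2 = 4;  S: 2^3 = 8
Total ground atoms: 8 + 4 + 8 = 20.

20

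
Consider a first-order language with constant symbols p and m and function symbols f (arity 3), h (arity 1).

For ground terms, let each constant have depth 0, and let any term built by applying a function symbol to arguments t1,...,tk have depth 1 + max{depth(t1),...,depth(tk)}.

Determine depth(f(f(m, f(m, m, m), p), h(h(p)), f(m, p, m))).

3

depth(f(m, m, m)) = 1 + max(0, 0, 0) = 1
depth(f(m, f(m, m, m), p)) = 1 + max(0, 1, 0) = 2
depth(h(p)) = 1 + depth(p) = 1 + 0 = 1
depth(h(h(p))) = 1 + depth(h(p)) = 1 + 1 = 2
depth(f(m, p, m)) = 1 + max(0, 0, 0) = 1
depth(f(f(m, f(m, m, m), p), h(h(p)), f(m, p, m))) = 1 + max(2, 2, 1) = 3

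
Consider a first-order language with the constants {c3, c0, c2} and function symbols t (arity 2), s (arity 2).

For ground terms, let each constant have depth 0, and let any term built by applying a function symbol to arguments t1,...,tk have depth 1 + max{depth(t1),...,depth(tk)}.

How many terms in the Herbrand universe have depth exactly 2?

864

Let N_k = |{terms of depth ≤ k}|. Then N_0 = 3 and N_k = 3 + N_{k-1}^2 + N_{k-1}^2 for k ≥ 1 (one summand per function symbol, arity giving the exponent).
N_0 = 3
N_1 = 3 + 3^2 + 3^2 = 21
N_2 = 3 + 21^2 + 21^2 = 885
Terms of depth exactly 2: N_2 − N_1 = 885 − 21 = 864.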